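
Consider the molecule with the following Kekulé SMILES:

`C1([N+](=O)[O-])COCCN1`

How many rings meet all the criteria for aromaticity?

0

The SMILES encodes a six-membered saturated ring with an oxygen and an N–H nitrogen at positions 1 and 4.
The 6-membered ring with one oxygen and one N–H (1,4) has only sp³ atoms, so it is not fully conjugated — not aromatic (morpholine).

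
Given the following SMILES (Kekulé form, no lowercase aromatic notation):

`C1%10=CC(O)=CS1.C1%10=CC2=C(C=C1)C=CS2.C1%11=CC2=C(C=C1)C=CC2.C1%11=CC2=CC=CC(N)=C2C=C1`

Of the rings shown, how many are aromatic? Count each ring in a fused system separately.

6

The SMILES encodes a five-membered ring of four carbons and one sulfur, with two C=C double bonds; a six-membered carbon ring with three alternating C=C double bonds, fused to a five-membered ring containing one sulfur and two C=C double bonds; a six-membered carbon ring with three alternating C=C double bonds, fused to a five-membered carbon ring containing one C=C double bond and one sp³ carbon; two fused six-membered carbon rings, each with three alternating C=C double bonds.
The 5-membered ring with one sulfur is fully conjugated (every ring atom contributes a p orbital); 2 ring double bonds (4 π electrons) plus a heteroatom lone pair (2) give 6 π electrons. That satisfies 4n+2 with n=1, so it is aromatic (thiophene).
The fused 6/5-membered bicyclic (with one sulfur) is a single π system with 9 sp² atoms and 10 π electrons from ring double bonds plus a heteroatom lone pair. 10 = 4(2)+2, so the system is aromatic and both rings count as aromatic (benzothiophene).
The 6-membered ring has a continuous p-orbital overlap around the ring; 3 ring double bonds give 6 π electrons. 6 = 4(1)+2, so it is aromatic (benzene ring).
The 5-membered ring has one sp³ carbon, so it is not fully conjugated — not aromatic (cyclopentene ring).
The fused 6/6-membered bicyclic is a single π system with 10 sp² atoms and 10 π electrons from ring double bonds. 10 = 4(2)+2, so the system is aromatic and both rings count as aromatic (naphthalene).
6 of the 7 rings are aromatic. Total: 6.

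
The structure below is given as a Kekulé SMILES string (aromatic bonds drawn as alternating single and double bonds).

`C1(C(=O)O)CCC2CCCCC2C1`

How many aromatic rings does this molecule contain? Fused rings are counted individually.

The SMILES encodes two fused six-membered saturated carbon rings.
The 6-membered ring has only sp³ atoms, so it is not fully conjugated — not aromatic (cyclohexane ring).
The second 6-membered ring has only sp³ atoms, so it is not fully conjugated — not aromatic (cyclohexane ring).
None of the rings are aromatic. Total: 0.

0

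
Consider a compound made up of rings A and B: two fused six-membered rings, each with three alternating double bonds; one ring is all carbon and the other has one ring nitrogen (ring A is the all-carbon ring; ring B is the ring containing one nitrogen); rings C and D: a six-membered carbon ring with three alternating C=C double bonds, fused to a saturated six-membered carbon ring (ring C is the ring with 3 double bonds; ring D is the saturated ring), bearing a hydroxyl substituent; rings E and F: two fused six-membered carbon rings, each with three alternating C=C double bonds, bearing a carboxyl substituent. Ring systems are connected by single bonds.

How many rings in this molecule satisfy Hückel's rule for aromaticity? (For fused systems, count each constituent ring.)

5

Rings A and B form a fused bicyclic system (with one nitrogen) with 10 sp² atoms and 10 π electrons from ring double bonds. 10 = 4(2)+2, so the system is aromatic and both rings count as aromatic (quinoline).
Ring C is fully conjugated (every ring atom contributes a p orbital); 3 ring double bonds give 6 π electrons. That satisfies 4n+2 with n=1, so ring C is aromatic (benzene ring).
Ring D has four sp³ carbons, so it is not fully conjugated — not aromatic (cyclohexane ring).
Rings E and F form a fused bicyclic system with 10 sp² atoms and 10 π electrons from ring double bonds. 10 = 4(2)+2, so the system is aromatic and both rings count as aromatic (naphthalene).
Aromatic: A, B, C, E, F. Total: 5.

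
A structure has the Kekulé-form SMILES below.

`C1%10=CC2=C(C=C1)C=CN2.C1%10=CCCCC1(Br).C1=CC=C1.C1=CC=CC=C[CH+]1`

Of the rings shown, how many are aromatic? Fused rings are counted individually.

3

The SMILES encodes a six-membered carbon ring with three alternating C=C double bonds, fused to a five-membered ring containing one N–H nitrogen and two C=C double bonds; a six-membered carbon ring with one C=C double bond; a four-membered carbon ring with two alternating C=C double bonds; a seven-membered all-carbon ring bearing a positive charge on one carbon, with three C=C double bonds.
The fused 6/5-membered bicyclic (with one N–H) is a single π system with 9 sp² atoms and 10 π electrons from ring double bonds plus a heteroatom lone pair. 10 = 4(2)+2, so the system is aromatic and both rings count as aromatic (indole).
The 6-membered ring has four sp³ carbons, so it is not fully conjugated — not aromatic (cyclohexene).
The 4-membered ring has only sp² ring atoms; a planar conformation would have a fully conjugated π system of 4 electrons. But 4 = 4(1), which is 4n not 4n+2, so it is not aromatic (cyclobutadiene) — cyclobutadiene is antiaromatic and distorts to a rectangle.
The 7-membered ring has a continuous p-orbital overlap around the ring; 3 ring double bonds (6 π electrons) plus the carbocation's empty p orbital (0, but keeps the ring conjugated) give 6 π electrons. That satisfies 4n+2 with n=1, so it is aromatic (tropylium cation).
3 of the 5 rings are aromatic. Total: 3.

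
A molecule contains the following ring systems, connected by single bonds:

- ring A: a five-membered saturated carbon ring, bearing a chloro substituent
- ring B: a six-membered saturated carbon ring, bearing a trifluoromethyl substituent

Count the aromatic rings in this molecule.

0

Ring A has only sp³ atoms, so it is not fully conjugated — not aromatic (cyclopentane).
Ring B has only sp³ atoms, so it is not fully conjugated — not aromatic (cyclohexane).
No ring is aromatic. Total: 0.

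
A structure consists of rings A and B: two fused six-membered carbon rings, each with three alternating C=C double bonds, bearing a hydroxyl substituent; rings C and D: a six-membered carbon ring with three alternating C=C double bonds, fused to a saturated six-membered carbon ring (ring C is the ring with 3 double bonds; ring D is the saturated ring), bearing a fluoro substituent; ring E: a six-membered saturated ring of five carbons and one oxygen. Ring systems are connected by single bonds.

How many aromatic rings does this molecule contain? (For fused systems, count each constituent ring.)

Rings A and B form a fused bicyclic system with 10 sp² atoms and 10 π electrons from ring double bonds. 10 = 4(2)+2, so the system is aromatic and both rings count as aromatic (naphthalene).
Ring C is planar and fully conjugated; 3 ring double bonds give 6 π electrons. 6 = 4(1)+2, so ring C is aromatic (benzene ring).
Ring D has four sp³ carbons, so it is not fully conjugated — not aromatic (cyclohexane ring).
Ring E has only sp³ atoms, so it is not fully conjugated — not aromatic (tetrahydropyran).
Aromatic: A, B, C. Total: 3.

3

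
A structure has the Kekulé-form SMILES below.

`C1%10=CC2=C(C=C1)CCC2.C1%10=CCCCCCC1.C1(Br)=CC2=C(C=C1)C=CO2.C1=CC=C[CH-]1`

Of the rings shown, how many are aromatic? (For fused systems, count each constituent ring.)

The SMILES encodes a six-membered carbon ring with three alternating C=C double bonds, fused to a saturated five-membered carbon ring; an eight-membered carbon ring with one C=C double bond; a six-membered carbon ring with three alternating C=C double bonds, fused to a five-membered ring containing one oxygen and two C=C double bonds; a five-membered all-carbon ring bearing a negative charge on one carbon, with two C=C double bonds.
The 6-membered ring is planar and fully conjugated; 3 ring double bonds give 6 π electrons. 6 = 4(1)+2, so it is aromatic (benzene ring).
The 5-membered ring has three sp³ carbons, so it is not fully conjugated — not aromatic (cyclopentane ring).
The 8-membered ring has six sp³ carbons, so it is not fully conjugated — not aromatic (cyclooctene).
The fused 6/5-membered bicyclic (with one oxygen) is a single π system with 9 sp² atoms and 10 π electrons from ring double bonds plus a heteroatom lone pair. 10 = 4(2)+2, so the system is aromatic and both rings count as aromatic (benzofuran).
The second 5-membered ring is fully conjugated (every ring atom contributes a p orbital); 2 ring double bonds (4 π electrons) plus the carbanion lone pair (2) give 6 π electrons. That satisfies 4n+2 with n=1, so it is aromatic (cyclopentadienyl anion).
4 of the 6 rings are aromatic. Total: 4.

4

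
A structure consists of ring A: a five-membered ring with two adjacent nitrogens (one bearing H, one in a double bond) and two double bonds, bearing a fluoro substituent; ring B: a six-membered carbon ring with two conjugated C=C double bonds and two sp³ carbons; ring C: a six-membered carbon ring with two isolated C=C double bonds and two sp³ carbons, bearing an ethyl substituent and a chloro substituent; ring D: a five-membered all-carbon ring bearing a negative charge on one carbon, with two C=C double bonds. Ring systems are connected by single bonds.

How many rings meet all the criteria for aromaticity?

2

Ring A is fully conjugated (every ring atom contributes a p orbital); 2 ring double bonds (4 π electrons) plus a heteroatom lone pair (2) give 6 π electrons. That satisfies 4n+2 with n=1, so ring A is aromatic (pyrazole).
Ring B has two sp³ carbons, so it is not fully conjugated — not aromatic (1,3-cyclohexadiene).
Ring C has two sp³ carbons, so it is not fully conjugated — not aromatic (1,4-cyclohexadiene).
Ring D is planar and fully conjugated; 2 ring double bonds (4 π electrons) plus the carbanion lone pair (2) give 6 π electrons. Since 6 = 4n+2 (n=1), ring D is aromatic (cyclopentadienyl anion).
Aromatic: A, D. Total: 2.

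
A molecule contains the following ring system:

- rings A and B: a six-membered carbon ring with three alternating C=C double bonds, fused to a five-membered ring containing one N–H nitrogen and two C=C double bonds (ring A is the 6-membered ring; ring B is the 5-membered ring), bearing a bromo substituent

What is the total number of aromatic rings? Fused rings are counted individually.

2

Rings A and B form a fused bicyclic system (with one N–H) with 9 sp² atoms and 10 π electrons from ring double bonds plus a heteroatom lone pair. 10 = 4(2)+2, so the system is aromatic and both rings count as aromatic (indole).
Aromatic: A, B. Total: 2.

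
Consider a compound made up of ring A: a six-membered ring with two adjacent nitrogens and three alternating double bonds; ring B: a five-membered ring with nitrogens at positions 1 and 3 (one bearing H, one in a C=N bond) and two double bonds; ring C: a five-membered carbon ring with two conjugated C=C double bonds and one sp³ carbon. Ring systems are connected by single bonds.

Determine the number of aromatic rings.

Ring A is fully conjugated (every ring atom contributes a p orbital); 3 ring double bonds give 6 π electrons. 6 = 4(1)+2, so ring A is aromatic (pyridazine).
Ring B is fully conjugated (every ring atom contributes a p orbital); 2 ring double bonds (4 π electrons) plus a heteroatom lone pair (2) give 6 π electrons. Since 6 = 4n+2 (n=1), ring B is aromatic (imidazole).
Ring C has one sp³ carbon, so it is not fully conjugated — not aromatic (cyclopentadiene).
Aromatic: A, B. Total: 2.

2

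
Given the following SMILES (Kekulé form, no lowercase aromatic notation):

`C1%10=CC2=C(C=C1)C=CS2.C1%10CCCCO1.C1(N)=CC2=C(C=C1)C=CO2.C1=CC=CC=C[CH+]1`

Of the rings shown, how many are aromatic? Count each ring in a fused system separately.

5

The SMILES encodes a six-membered carbon ring with three alternating C=C double bonds, fused to a five-membered ring containing one sulfur and two C=C double bonds; a six-membered saturated ring of five carbons and one oxygen; a six-membered carbon ring with three alternating C=C double bonds, fused to a five-membered ring containing one oxygen and two C=C double bonds; a seven-membered all-carbon ring bearing a positive charge on one carbon, with three C=C double bonds.
The fused 6/5-membered bicyclic (with one sulfur) is a single π system with 9 sp² atoms and 10 π electrons from ring double bonds plus a heteroatom lone pair. 10 = 4(2)+2, so the system is aromatic and both rings count as aromatic (benzothiophene).
The 6-membered ring with one oxygen has only sp³ atoms, so it is not fully conjugated — not aromatic (tetrahydropyran).
The fused 6/5-membered bicyclic (with one oxygen) is a single π system with 9 sp² atoms and 10 π electrons from ring double bonds plus a heteroatom lone pair. 10 = 4(2)+2, so the system is aromatic and both rings count as aromatic (benzofuran).
The 7-membered ring is planar and fully conjugated; 3 ring double bonds (6 π electrons) plus the carbocation's empty p orbital (0, but keeps the ring conjugated) give 6 π electrons. 6 = 4(1)+2, so it is aromatic (tropylium cation).
5 of the 6 rings are aromatic. Total: 5.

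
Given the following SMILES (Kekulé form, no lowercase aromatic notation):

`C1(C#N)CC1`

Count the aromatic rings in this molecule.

0

The SMILES encodes a three-membered saturated carbon ring.
The 3-membered ring has only sp³ atoms, so it is not fully conjugated — not aromatic (cyclopropane).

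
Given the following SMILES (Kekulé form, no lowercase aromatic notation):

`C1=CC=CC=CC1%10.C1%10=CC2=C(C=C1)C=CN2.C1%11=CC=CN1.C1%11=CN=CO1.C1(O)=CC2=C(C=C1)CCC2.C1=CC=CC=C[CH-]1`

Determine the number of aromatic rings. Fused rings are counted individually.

5

The SMILES encodes a seven-membered carbon ring with three C=C double bonds and one sp³ carbon; a six-membered carbon ring with three alternating C=C double bonds, fused to a five-membered ring containing one N–H nitrogen and two C=C double bonds; a five-membered ring of four carbons and one nitrogen bearing a hydrogen, with two C=C double bonds; a five-membered ring with an oxygen at position 1 and a nitrogen at position 3 (in a C=N bond), with two double bonds; a six-membered carbon ring with three alternating C=C double bonds, fused to a saturated five-membered carbon ring; a seven-membered all-carbon ring bearing a negative charge on one carbon, with three C=C double bonds.
The 7-membered ring has one sp³ carbon, so it is not fully conjugated — not aromatic (cycloheptatriene).
The fused 6/5-membered bicyclic (with one N–H) is a single π system with 9 sp² atoms and 10 π electrons from ring double bonds plus a heteroatom lone pair. 10 = 4(2)+2, so the system is aromatic and both rings count as aromatic (indole).
The 5-membered ring with one N–H is fully conjugated (every ring atom contributes a p orbital); 2 ring double bonds (4 π electrons) plus a heteroatom lone pair (2) give 6 π electrons. 6 = 4(1)+2, so it is aromatic (pyrrole).
The 5-membered ring with one oxygen and one =N– has a continuous p-orbital overlap around the ring; 2 ring double bonds (4 π electrons) plus a heteroatom lone pair (2) give 6 π electrons. That satisfies 4n+2 with n=1, so it is aromatic (oxazole).
The 6-membered ring is planar and fully conjugated; 3 ring double bonds give 6 π electrons. That satisfies 4n+2 with n=1, so it is aromatic (benzene ring).
The 5-membered ring has three sp³ carbons, so it is not fully conjugated — not aromatic (cyclopentane ring).
The second 7-membered ring has only sp² ring atoms; a planar conformation would have a fully conjugated π system of 8 electrons. But 8 = 4(2), which is 4n not 4n+2, so it is not aromatic (cycloheptatrienyl anion).
5 of the 8 rings are aromatic. Total: 5.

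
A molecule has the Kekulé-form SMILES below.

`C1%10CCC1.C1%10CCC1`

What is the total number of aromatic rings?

0

The SMILES encodes a four-membered saturated carbon ring; a four-membered saturated carbon ring.
The 4-membered ring has only sp³ atoms, so it is not fully conjugated — not aromatic (cyclobutane).
The second 4-membered ring has only sp³ atoms, so it is not fully conjugated — not aromatic (cyclobutane).
None of the rings are aromatic. Total: 0.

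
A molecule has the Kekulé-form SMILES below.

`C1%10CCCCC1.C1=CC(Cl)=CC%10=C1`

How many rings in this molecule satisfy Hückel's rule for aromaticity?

The SMILES encodes a six-membered saturated carbon ring; a six-membered carbon ring with three alternating C=C double bonds.
The 6-membered ring has only sp³ atoms, so it is not fully conjugated — not aromatic (cyclohexane).
The second 6-membered ring is fully conjugated (every ring atom contributes a p orbital); 3 ring double bonds give 6 π electrons. 6 = 4(1)+2, so it is aromatic (benzene).
1 of the 2 rings is aromatic. Total: 1.

1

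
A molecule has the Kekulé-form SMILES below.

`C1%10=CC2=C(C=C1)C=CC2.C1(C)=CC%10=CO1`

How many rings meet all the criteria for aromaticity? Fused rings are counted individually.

The SMILES encodes a six-membered carbon ring with three alternating C=C double bonds, fused to a five-membered carbon ring containing one C=C double bond and one sp³ carbon; a five-membered ring of four carbons and one oxygen, with two C=C double bonds.
The 6-membered ring has a continuous p-orbital overlap around the ring; 3 ring double bonds give 6 π electrons. Since 6 = 4n+2 (n=1), it is aromatic (benzene ring).
The 5-membered ring has one sp³ carbon, so it is not fully conjugated — not aromatic (cyclopentene ring).
The 5-membered ring with one oxygen has a continuous p-orbital overlap around the ring; 2 ring double bonds (4 π electrons) plus a heteroatom lone pair (2) give 6 π electrons. Since 6 = 4n+2 (n=1), it is aromatic (furan).
2 of the 3 rings are aromatic. Total: 2.

2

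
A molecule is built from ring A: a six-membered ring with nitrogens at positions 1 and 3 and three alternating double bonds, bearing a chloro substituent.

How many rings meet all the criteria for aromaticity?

1

Ring A is fully conjugated (every ring atom contributes a p orbital); 3 ring double bonds give 6 π electrons. 6 = 4(1)+2, so ring A is aromatic (pyrimidine).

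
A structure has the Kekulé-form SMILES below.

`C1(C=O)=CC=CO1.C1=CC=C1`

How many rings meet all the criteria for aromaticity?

The SMILES encodes a five-membered ring of four carbons and one oxygen, with two C=C double bonds; a four-membered carbon ring with two alternating C=C double bonds.
The 5-membered ring with one oxygen has a continuous p-orbital overlap around the ring; 2 ring double bonds (4 π electrons) plus a heteroatom lone pair (2) give 6 π electrons. That satisfies 4n+2 with n=1, so it is aromatic (furan).
The 4-membered ring has only sp² ring atoms; a planar conformation would have a fully conjugated π system of 4 electrons. But 4 = 4(1), which is 4n not 4n+2, so it is not aromatic (cyclobutadiene) — cyclobutadiene is antiaromatic and distorts to a rectangle.
1 of the 2 rings is aromatic. Total: 1.

1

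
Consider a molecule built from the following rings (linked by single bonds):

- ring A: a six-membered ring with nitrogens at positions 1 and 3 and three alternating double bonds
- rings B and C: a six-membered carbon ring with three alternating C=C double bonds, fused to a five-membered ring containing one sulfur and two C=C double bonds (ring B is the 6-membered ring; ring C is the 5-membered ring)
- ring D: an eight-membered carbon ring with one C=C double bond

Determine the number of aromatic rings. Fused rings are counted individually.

Ring A is fully conjugated (every ring atom contributes a p orbital); 3 ring double bonds give 6 π electrons. Since 6 = 4n+2 (n=1), ring A is aromatic (pyrimidine).
Rings B and C form a fused bicyclic system (with one sulfur) with 9 sp² atoms and 10 π electrons from ring double bonds plus a heteroatom lone pair. 10 = 4(2)+2, so the system is aromatic and both rings count as aromatic (benzothiophene).
Ring D has six sp³ carbons, so it is not fully conjugated — not aromatic (cyclooctene).
Aromatic: A, B, C. Total: 3.

3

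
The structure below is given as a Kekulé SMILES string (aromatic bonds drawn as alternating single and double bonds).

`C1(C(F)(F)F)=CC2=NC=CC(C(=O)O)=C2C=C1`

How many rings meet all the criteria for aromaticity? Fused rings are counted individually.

The SMILES encodes two fused six-membered rings, each with three alternating double bonds; one ring is all carbon and the other has one ring nitrogen.
The fused 6/6-membered bicyclic (with one nitrogen) is a single π system with 10 sp² atoms and 10 π electrons from ring double bonds. 10 = 4(2)+2, so the system is aromatic and both rings count as aromatic (quinoline).
2 of the 2 rings are aromatic. Total: 2.

2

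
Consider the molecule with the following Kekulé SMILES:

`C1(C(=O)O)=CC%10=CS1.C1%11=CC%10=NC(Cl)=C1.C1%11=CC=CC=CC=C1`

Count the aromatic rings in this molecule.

The SMILES encodes a five-membered ring of four carbons and one sulfur, with two C=C double bonds; a six-membered ring of five carbons and one nitrogen with three alternating double bonds; an eight-membered carbon ring with four alternating C=C double bonds.
The 5-membered ring with one sulfur has a continuous p-orbital overlap around the ring; 2 ring double bonds (4 π electrons) plus a heteroatom lone pair (2) give 6 π electrons. Since 6 = 4n+2 (n=1), it is aromatic (thiophene).
The 6-membered ring with one nitrogen has a continuous p-orbital overlap around the ring; 3 ring double bonds give 6 π electrons. Since 6 = 4n+2 (n=1), it is aromatic (pyridine).
The 8-membered ring has only sp² ring atoms; a planar conformation would have a fully conjugated π system of 8 electrons. But 8 = 4(2), which is 4n not 4n+2, so it is not aromatic (cyclooctatetraene) — cyclooctatetraene distorts into a non-planar tub to avoid antiaromaticity.
2 of the 3 rings are aromatic. Total: 2.

2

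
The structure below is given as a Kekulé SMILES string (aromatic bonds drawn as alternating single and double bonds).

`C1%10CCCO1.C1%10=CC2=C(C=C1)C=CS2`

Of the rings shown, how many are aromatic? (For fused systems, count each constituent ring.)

2

The SMILES encodes a five-membered saturated ring of four carbons and one oxygen; a six-membered carbon ring with three alternating C=C double bonds, fused to a five-membered ring containing one sulfur and two C=C double bonds.
The 5-membered ring with one oxygen has only sp³ atoms, so it is not fully conjugated — not aromatic (tetrahydrofuran).
The fused 6/5-membered bicyclic (with one sulfur) is a single π system with 9 sp² atoms and 10 π electrons from ring double bonds plus a heteroatom lone pair. 10 = 4(2)+2, so the system is aromatic and both rings count as aromatic (benzothiophene).
2 of the 3 rings are aromatic. Total: 2.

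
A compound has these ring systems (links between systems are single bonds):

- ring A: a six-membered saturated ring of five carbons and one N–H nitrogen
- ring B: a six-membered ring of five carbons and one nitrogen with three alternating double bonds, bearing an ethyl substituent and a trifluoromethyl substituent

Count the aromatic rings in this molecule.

1

Ring A has only sp³ atoms, so it is not fully conjugated — not aromatic (piperidine).
Ring B is fully conjugated (every ring atom contributes a p orbital); 3 ring double bonds give 6 π electrons. Since 6 = 4n+2 (n=1), ring B is aromatic (pyridine).
Aromatic: B. Total: 1.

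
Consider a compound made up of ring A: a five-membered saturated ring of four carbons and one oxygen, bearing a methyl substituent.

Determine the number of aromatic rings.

Ring A has only sp³ atoms, so it is not fully conjugated — not aromatic (tetrahydrofuran).

0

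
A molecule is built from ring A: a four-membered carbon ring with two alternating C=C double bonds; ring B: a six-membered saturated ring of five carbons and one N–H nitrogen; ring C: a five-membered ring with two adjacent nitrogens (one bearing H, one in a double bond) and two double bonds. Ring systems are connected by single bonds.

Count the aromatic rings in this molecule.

1

Ring A has only sp² ring atoms; a planar conformation would have a fully conjugated π system of 4 electrons. But 4 = 4(1), which is 4n not 4n+2, so ring A is not aromatic (cyclobutadiene) — cyclobutadiene is antiaromatic and distorts to a rectangle.
Ring B has only sp³ atoms, so it is not fully conjugated — not aromatic (piperidine).
Ring C has a continuous p-orbital overlap around the ring; 2 ring double bonds (4 π electrons) plus a heteroatom lone pair (2) give 6 π electrons. That satisfies 4n+2 with n=1, so ring C is aromatic (pyrazole).
Aromatic: C. Total: 1.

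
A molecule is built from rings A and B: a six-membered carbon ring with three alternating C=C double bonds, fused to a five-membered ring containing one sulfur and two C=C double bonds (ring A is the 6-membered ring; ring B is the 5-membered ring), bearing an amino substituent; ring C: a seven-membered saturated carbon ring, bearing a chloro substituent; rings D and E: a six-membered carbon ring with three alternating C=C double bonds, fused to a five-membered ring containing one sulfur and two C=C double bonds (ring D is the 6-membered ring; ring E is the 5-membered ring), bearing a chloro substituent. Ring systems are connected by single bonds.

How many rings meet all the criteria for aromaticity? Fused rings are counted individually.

Rings A and B form a fused bicyclic system (with one sulfur) with 9 sp² atoms and 10 π electrons from ring double bonds plus a heteroatom lone pair. 10 = 4(2)+2, so the system is aromatic and both rings count as aromatic (benzothiophene).
Ring C has only sp³ atoms, so it is not fully conjugated — not aromatic (cycloheptane).
Rings D and E form a fused bicyclic system (with one sulfur) with 9 sp² atoms and 10 π electrons from ring double bonds plus a heteroatom lone pair. 10 = 4(2)+2, so the system is aromatic and both rings count as aromatic (benzothiophene).
Aromatic: A, B, D, E. Total: 4.

4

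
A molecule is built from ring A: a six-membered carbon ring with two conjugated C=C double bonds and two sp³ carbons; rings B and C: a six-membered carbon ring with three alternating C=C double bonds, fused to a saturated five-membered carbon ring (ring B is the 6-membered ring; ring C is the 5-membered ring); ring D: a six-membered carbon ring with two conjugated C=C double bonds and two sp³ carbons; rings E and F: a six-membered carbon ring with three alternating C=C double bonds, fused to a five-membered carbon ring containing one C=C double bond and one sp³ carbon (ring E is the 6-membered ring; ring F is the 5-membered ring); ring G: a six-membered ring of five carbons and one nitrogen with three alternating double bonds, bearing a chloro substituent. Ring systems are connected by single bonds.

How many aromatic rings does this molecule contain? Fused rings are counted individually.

Ring A has two sp³ carbons, so it is not fully conjugated — not aromatic (1,3-cyclohexadiene).
Ring B is fully conjugated (every ring atom contributes a p orbital); 3 ring double bonds give 6 π electrons. 6 = 4(1)+2, so ring B is aromatic (benzene ring).
Ring C has three sp³ carbons, so it is not fully conjugated — not aromatic (cyclopentane ring).
Ring D has two sp³ carbons, so it is not fully conjugated — not aromatic (1,3-cyclohexadiene).
Ring E has a continuous p-orbital overlap around the ring; 3 ring double bonds give 6 π electrons. Since 6 = 4n+2 (n=1), ring E is aromatic (benzene ring).
Ring F has one sp³ carbon, so it is not fully conjugated — not aromatic (cyclopentene ring).
Ring G is planar and fully conjugated; 3 ring double bonds give 6 π electrons. 6 = 4(1)+2, so ring G is aromatic (pyridine).
Aromatic: B, E, G. Total: 3.

3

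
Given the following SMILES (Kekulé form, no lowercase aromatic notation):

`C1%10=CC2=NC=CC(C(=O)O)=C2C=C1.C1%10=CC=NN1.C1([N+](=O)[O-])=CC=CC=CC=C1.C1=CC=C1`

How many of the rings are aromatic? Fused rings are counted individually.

3

The SMILES encodes two fused six-membered rings, each with three alternating double bonds; one ring is all carbon and the other has one ring nitrogen; a five-membered ring with two adjacent nitrogens (one bearing H, one in a double bond) and two double bonds; an eight-membered carbon ring with four alternating C=C double bonds; a four-membered carbon ring with two alternating C=C double bonds.
The fused 6/6-membered bicyclic (with one nitrogen) is a single π system with 10 sp² atoms and 10 π electrons from ring double bonds. 10 = 4(2)+2, so the system is aromatic and both rings count as aromatic (quinoline).
The 5-membered ring with two adjacent nitrogens (one N–H, one =N–) is planar and fully conjugated; 2 ring double bonds (4 π electrons) plus a heteroatom lone pair (2) give 6 π electrons. 6 = 4(1)+2, so it is aromatic (pyrazole).
The 8-membered ring has only sp² ring atoms; a planar conformation would have a fully conjugated π system of 8 electrons. But 8 = 4(2), which is 4n not 4n+2, so it is not aromatic (cyclooctatetraene) — cyclooctatetraene distorts into a non-planar tub to avoid antiaromaticity.
The 4-membered ring has only sp² ring atoms; a planar conformation would have a fully conjugated π system of 4 electrons. But 4 = 4(1), which is 4n not 4n+2, so it is not aromatic (cyclobutadiene) — cyclobutadiene is antiaromatic and distorts to a rectangle.
3 of the 5 rings are aromatic. Total: 3.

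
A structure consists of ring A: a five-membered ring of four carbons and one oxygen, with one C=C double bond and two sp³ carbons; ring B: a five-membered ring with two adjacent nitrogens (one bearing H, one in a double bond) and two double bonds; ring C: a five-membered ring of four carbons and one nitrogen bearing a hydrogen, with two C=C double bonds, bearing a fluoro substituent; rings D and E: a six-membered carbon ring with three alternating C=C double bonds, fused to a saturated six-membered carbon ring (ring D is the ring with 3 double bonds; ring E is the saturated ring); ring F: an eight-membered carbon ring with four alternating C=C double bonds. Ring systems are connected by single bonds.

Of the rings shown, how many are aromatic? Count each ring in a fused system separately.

Ring A has two sp³ carbons, so it is not fully conjugated — not aromatic (2,3-dihydrofuran).
Ring B is fully conjugated (every ring atom contributes a p orbital); 2 ring double bonds (4 π electrons) plus a heteroatom lone pair (2) give 6 π electrons. That satisfies 4n+2 with n=1, so ring B is aromatic (pyrazole).
Ring C is fully conjugated (every ring atom contributes a p orbital); 2 ring double bonds (4 π electrons) plus a heteroatom lone pair (2) give 6 π electrons. Since 6 = 4n+2 (n=1), ring C is aromatic (pyrrole).
Ring D has a continuous p-orbital overlap around the ring; 3 ring double bonds give 6 π electrons. That satisfies 4n+2 with n=1, so ring D is aromatic (benzene ring).
Ring E has four sp³ carbons, so it is not fully conjugated — not aromatic (cyclohexane ring).
Ring F has only sp² ring atoms; a planar conformation would have a fully conjugated π system of 8 electrons. But 8 = 4(2), which is 4n not 4n+2, so ring F is not aromatic (cyclooctatetraene) — cyclooctatetraene distorts into a non-planar tub to avoid antiaromaticity.
Aromatic: B, C, D. Total: 3.

3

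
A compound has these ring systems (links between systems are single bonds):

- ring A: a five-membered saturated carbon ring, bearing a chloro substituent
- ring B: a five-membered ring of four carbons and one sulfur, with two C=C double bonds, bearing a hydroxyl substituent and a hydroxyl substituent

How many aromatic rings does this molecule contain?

Ring A has only sp³ atoms, so it is not fully conjugated — not aromatic (cyclopentane).
Ring B has a continuous p-orbital overlap around the ring; 2 ring double bonds (4 π electrons) plus a heteroatom lone pair (2) give 6 π electrons. Since 6 = 4n+2 (n=1), ring B is aromatic (thiophene).
Aromatic: B. Total: 1.

1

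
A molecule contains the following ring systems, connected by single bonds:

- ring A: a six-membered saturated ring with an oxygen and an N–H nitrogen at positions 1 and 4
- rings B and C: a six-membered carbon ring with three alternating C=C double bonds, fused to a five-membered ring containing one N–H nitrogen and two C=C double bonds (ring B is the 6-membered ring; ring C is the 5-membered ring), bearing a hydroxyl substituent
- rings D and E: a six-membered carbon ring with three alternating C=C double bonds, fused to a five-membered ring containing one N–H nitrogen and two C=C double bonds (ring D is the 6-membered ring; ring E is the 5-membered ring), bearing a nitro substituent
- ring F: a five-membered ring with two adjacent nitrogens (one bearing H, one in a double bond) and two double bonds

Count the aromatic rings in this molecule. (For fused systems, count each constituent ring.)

5

Ring A has only sp³ atoms, so it is not fully conjugated — not aromatic (morpholine).
Rings B and C form a fused bicyclic system (with one N–H) with 9 sp² atoms and 10 π electrons from ring double bonds plus a heteroatom lone pair. 10 = 4(2)+2, so the system is aromatic and both rings count as aromatic (indole).
Rings D and E form a fused bicyclic system (with one N–H) with 9 sp² atoms and 10 π electrons from ring double bonds plus a heteroatom lone pair. 10 = 4(2)+2, so the system is aromatic and both rings count as aromatic (indole).
Ring F is fully conjugated (every ring atom contributes a p orbital); 2 ring double bonds (4 π electrons) plus a heteroatom lone pair (2) give 6 π electrons. Since 6 = 4n+2 (n=1), ring F is aromatic (pyrazole).
Aromatic: B, C, D, E, F. Total: 5.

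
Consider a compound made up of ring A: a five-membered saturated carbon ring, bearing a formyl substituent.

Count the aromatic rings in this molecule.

Ring A has only sp³ atoms, so it is not fully conjugated — not aromatic (cyclopentane).

0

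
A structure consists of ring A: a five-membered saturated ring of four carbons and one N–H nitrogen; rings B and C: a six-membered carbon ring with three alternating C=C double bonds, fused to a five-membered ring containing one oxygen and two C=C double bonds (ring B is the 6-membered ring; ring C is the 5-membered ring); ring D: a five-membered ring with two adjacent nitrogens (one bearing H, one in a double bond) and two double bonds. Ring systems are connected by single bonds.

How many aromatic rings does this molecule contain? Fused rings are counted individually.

3

Ring A has only sp³ atoms, so it is not fully conjugated — not aromatic (pyrrolidine).
Rings B and C form a fused bicyclic system (with one oxygen) with 9 sp² atoms and 10 π electrons from ring double bonds plus a heteroatom lone pair. 10 = 4(2)+2, so the system is aromatic and both rings count as aromatic (benzofuran).
Ring D has a continuous p-orbital overlap around the ring; 2 ring double bonds (4 π electrons) plus a heteroatom lone pair (2) give 6 π electrons. Since 6 = 4n+2 (n=1), ring D is aromatic (pyrazole).
Aromatic: B, C, D. Total: 3.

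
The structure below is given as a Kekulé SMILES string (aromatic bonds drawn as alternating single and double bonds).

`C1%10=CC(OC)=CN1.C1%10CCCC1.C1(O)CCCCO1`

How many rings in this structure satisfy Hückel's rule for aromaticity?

1

The SMILES encodes a five-membered ring of four carbons and one nitrogen bearing a hydrogen, with two C=C double bonds; a five-membered saturated carbon ring; a six-membered saturated ring of five carbons and one oxygen.
The 5-membered ring with one N–H is fully conjugated (every ring atom contributes a p orbital); 2 ring double bonds (4 π electrons) plus a heteroatom lone pair (2) give 6 π electrons. 6 = 4(1)+2, so it is aromatic (pyrrole).
The 5-membered ring has only sp³ atoms, so it is not fully conjugated — not aromatic (cyclopentane).
The 6-membered ring with one oxygen has only sp³ atoms, so it is not fully conjugated — not aromatic (tetrahydropyran).
1 of the 3 rings is aromatic. Total: 1.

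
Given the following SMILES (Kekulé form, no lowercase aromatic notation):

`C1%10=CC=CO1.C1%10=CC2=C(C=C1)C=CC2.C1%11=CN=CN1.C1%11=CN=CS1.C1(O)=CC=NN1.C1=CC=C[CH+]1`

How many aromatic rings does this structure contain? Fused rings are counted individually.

5

The SMILES encodes a five-membered ring of four carbons and one oxygen, with two C=C double bonds; a six-membered carbon ring with three alternating C=C double bonds, fused to a five-membered carbon ring containing one C=C double bond and one sp³ carbon; a five-membered ring with nitrogens at positions 1 and 3 (one bearing H, one in a C=N bond) and two double bonds; a five-membered ring with a sulfur at position 1 and a nitrogen at position 3 (in a C=N bond), with two double bonds; a five-membered ring with two adjacent nitrogens (one bearing H, one in a double bond) and two double bonds; a five-membered all-carbon ring bearing a positive charge on one carbon, with two C=C double bonds.
The 5-membered ring with one oxygen has a continuous p-orbital overlap around the ring; 2 ring double bonds (4 π electrons) plus a heteroatom lone pair (2) give 6 π electrons. 6 = 4(1)+2, so it is aromatic (furan).
The 6-membered ring is planar and fully conjugated; 3 ring double bonds give 6 π electrons. That satisfies 4n+2 with n=1, so it is aromatic (benzene ring).
The 5-membered ring has one sp³ carbon, so it is not fully conjugated — not aromatic (cyclopentene ring).
The 5-membered ring with two nitrogens (one N–H, one =N–) is fully conjugated (every ring atom contributes a p orbital); 2 ring double bonds (4 π electrons) plus a heteroatom lone pair (2) give 6 π electrons. That satisfies 4n+2 with n=1, so it is aromatic (imidazole).
The 5-membered ring with one sulfur and one =N– is planar and fully conjugated; 2 ring double bonds (4 π electrons) plus a heteroatom lone pair (2) give 6 π electrons. Since 6 = 4n+2 (n=1), it is aromatic (thiazole).
The 5-membered ring with two adjacent nitrogens (one N–H, one =N–) is fully conjugated (every ring atom contributes a p orbital); 2 ring double bonds (4 π electrons) plus a heteroatom lone pair (2) give 6 π electrons. That satisfies 4n+2 with n=1, so it is aromatic (pyrazole).
The second 5-membered ring has only sp² ring atoms; a planar conformation would have a fully conjugated π system of 4 electrons. But 4 = 4(1), which is 4n not 4n+2, so it is not aromatic (cyclopentadienyl cation).
5 of the 7 rings are aromatic. Total: 5.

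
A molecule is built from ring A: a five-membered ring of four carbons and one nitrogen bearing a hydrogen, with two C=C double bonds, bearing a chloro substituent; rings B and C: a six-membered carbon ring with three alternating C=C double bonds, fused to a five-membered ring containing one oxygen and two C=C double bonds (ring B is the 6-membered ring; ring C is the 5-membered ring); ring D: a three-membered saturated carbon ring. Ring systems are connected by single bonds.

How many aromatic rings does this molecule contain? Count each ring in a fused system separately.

3

Ring A is fully conjugated (every ring atom contributes a p orbital); 2 ring double bonds (4 π electrons) plus a heteroatom lone pair (2) give 6 π electrons. Since 6 = 4n+2 (n=1), ring A is aromatic (pyrrole).
Rings B and C form a fused bicyclic system (with one oxygen) with 9 sp² atoms and 10 π electrons from ring double bonds plus a heteroatom lone pair. 10 = 4(2)+2, so the system is aromatic and both rings count as aromatic (benzofuran).
Ring D has only sp³ atoms, so it is not fully conjugated — not aromatic (cyclopropane).
Aromatic: A, B, C. Total: 3.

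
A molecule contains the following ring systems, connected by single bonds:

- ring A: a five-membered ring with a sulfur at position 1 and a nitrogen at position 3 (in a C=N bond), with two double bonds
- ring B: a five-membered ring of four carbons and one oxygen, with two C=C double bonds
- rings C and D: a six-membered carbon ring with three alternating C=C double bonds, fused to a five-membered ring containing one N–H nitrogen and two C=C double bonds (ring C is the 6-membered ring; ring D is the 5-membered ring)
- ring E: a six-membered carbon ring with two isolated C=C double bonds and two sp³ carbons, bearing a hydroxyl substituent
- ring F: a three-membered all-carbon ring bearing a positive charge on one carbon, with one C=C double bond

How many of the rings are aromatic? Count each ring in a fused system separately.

Ring A has a continuous p-orbital overlap around the ring; 2 ring double bonds (4 π electrons) plus a heteroatom lone pair (2) give 6 π electrons. That satisfies 4n+2 with n=1, so ring A is aromatic (thiazole).
Ring B has a continuous p-orbital overlap around the ring; 2 ring double bonds (4 π electrons) plus a heteroatom lone pair (2) give 6 π electrons. That satisfies 4n+2 with n=1, so ring B is aromatic (furan).
Rings C and D form a fused bicyclic system (with one N–H) with 9 sp² atoms and 10 π electrons from ring double bonds plus a heteroatom lone pair. 10 = 4(2)+2, so the system is aromatic and both rings count as aromatic (indole).
Ring E has two sp³ carbons, so it is not fully conjugated — not aromatic (1,4-cyclohexadiene).
Ring F has a continuous p-orbital overlap around the ring; 1 ring double bond (2 π electrons) plus the carbocation's empty p orbital (0, but keeps the ring conjugated) give 2 π electrons. Since 2 = 4n+2 (n=0), ring F is aromatic (cyclopropenyl cation).
Aromatic: A, B, C, D, F. Total: 5.

5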